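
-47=-47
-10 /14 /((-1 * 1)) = 5 /7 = 0.71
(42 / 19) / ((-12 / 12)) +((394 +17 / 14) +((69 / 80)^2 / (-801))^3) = 9659580978410263226763 / 24578851340288000000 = 393.00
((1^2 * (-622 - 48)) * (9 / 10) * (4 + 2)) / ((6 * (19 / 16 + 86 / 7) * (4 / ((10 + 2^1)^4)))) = -116702208 / 503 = -232012.34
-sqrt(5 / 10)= -sqrt(2) / 2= -0.71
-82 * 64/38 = -2624/19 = -138.11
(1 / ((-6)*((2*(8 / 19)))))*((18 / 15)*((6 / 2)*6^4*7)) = -32319 / 5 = -6463.80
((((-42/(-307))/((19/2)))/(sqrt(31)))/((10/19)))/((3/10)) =28 * sqrt(31)/9517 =0.02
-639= -639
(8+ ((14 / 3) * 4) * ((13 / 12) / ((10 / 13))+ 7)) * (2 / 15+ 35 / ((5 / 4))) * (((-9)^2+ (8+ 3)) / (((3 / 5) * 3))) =288190552 / 1215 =237193.87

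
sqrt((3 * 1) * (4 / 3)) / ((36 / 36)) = 2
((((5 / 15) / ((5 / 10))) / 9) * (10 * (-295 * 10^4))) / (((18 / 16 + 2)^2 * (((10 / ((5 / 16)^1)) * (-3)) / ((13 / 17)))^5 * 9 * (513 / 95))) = 0.00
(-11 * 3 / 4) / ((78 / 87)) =-9.20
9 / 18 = 1 / 2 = 0.50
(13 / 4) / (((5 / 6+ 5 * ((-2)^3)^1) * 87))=-13 / 13630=-0.00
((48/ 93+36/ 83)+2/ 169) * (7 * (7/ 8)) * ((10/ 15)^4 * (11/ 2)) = 75133366/ 11740599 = 6.40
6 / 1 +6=12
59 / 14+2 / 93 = 5515 / 1302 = 4.24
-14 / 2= -7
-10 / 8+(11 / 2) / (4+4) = -9 / 16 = -0.56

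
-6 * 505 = -3030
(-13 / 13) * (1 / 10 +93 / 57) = -329 / 190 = -1.73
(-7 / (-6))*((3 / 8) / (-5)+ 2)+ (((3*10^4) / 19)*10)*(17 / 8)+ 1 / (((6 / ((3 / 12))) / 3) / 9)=153015371 / 4560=33556.00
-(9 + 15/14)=-141/14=-10.07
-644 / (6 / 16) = -1717.33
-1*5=-5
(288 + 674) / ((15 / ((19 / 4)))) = 9139 / 30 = 304.63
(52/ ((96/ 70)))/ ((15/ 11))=1001/ 36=27.81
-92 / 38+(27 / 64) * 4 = -223 / 304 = -0.73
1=1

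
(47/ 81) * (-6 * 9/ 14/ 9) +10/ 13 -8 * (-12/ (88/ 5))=161489/ 27027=5.98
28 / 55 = 0.51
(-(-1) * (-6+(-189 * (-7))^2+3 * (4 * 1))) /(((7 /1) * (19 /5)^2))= 43758375 /2527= 17316.33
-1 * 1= -1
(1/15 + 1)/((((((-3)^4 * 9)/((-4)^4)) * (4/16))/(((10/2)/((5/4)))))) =65536/10935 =5.99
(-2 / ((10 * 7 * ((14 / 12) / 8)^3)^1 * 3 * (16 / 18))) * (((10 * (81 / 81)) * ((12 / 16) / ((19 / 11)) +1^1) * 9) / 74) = -10171008 / 1687903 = -6.03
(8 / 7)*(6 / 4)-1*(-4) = 40 / 7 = 5.71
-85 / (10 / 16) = -136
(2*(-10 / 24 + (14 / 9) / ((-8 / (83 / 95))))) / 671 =-1003 / 573705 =-0.00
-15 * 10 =-150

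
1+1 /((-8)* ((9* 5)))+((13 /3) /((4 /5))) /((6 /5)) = 248 /45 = 5.51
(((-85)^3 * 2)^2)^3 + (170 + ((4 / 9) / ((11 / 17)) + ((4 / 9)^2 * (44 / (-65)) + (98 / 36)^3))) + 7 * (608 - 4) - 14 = 14316741844479532491579250224609393367179547 / 4169880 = 3433370227555596921633057000000000000.00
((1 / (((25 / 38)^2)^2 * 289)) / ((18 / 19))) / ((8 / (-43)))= -106472257 / 1016015625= -0.10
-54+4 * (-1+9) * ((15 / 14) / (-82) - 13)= -135010 / 287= -470.42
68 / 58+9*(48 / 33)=4550 / 319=14.26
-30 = -30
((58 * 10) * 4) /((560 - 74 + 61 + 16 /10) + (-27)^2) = 2900 /1597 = 1.82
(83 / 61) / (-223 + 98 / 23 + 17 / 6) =-0.01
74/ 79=0.94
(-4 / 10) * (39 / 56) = -39 / 140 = -0.28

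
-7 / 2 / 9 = -7 / 18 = -0.39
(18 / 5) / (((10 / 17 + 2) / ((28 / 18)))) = 119 / 55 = 2.16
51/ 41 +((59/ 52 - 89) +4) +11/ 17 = -2971081/ 36244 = -81.97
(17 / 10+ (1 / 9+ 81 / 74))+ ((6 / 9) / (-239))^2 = 276352138 / 95106465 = 2.91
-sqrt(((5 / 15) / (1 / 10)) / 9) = -0.61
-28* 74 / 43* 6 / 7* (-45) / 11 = 79920 / 473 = 168.96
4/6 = 2/3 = 0.67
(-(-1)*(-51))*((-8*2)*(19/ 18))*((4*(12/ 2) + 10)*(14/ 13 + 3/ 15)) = 37395.12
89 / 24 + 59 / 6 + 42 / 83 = 27983 / 1992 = 14.05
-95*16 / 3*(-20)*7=212800 / 3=70933.33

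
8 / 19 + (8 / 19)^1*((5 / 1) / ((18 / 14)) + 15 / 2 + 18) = 2188 / 171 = 12.80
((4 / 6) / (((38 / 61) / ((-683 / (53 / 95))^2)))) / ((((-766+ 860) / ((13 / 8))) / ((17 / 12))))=2987150649275 / 76045248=39281.23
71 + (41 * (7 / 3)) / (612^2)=79778159 / 1123632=71.00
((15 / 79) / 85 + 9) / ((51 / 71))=12.53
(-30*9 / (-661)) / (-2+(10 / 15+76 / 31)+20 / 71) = 891405 / 3055142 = 0.29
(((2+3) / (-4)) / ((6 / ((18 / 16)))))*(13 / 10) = -39 / 128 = -0.30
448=448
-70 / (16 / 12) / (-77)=0.68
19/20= 0.95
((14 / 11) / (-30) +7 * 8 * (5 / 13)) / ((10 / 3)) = 46109 / 7150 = 6.45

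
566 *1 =566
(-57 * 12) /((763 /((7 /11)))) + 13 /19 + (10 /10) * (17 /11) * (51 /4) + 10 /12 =20.65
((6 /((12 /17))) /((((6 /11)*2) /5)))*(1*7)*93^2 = 18869235 /8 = 2358654.38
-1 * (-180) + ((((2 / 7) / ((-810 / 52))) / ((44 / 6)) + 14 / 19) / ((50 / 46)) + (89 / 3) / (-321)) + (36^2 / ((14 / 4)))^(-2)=23740256726829497 / 131464384128000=180.58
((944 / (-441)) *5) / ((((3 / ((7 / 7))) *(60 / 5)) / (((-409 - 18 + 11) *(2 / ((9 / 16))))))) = 15708160 / 35721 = 439.75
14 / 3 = 4.67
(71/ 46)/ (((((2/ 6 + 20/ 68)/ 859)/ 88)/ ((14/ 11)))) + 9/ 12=236664.59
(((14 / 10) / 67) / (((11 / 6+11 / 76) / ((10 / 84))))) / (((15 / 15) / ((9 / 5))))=342 / 151085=0.00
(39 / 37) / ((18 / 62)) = 3.63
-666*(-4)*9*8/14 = 95904/7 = 13700.57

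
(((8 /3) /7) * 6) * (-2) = -32 /7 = -4.57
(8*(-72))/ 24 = -24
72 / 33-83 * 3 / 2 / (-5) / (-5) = -1539 / 550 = -2.80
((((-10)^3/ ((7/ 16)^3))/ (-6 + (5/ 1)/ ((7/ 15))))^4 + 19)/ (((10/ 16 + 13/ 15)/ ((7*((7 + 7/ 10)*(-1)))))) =-1125899906843143581491070796/ 756803428227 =-1487704554247123.00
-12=-12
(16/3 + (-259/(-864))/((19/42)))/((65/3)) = 3281/11856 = 0.28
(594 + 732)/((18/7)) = 1547/3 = 515.67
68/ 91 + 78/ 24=1455/ 364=4.00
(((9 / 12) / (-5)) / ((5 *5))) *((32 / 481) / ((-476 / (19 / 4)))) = 57 / 14309750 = 0.00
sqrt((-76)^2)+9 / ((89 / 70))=7394 / 89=83.08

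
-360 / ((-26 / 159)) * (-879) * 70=-1760988600 / 13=-135460661.54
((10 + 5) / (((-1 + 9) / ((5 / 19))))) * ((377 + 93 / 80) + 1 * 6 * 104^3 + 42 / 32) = 3330376.71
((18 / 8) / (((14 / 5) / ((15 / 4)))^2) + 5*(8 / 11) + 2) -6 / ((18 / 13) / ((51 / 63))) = 6.16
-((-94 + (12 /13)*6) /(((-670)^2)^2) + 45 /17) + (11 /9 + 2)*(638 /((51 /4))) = 3813837432488357 /24048347801400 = 158.59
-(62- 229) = 167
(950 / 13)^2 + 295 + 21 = 955904 / 169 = 5656.24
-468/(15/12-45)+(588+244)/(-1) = -143728/175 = -821.30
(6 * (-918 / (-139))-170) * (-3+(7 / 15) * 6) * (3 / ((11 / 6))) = 326196 / 7645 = 42.67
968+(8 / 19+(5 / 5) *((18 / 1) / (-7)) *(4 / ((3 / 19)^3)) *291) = -101000296 / 133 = -759400.72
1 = 1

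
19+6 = 25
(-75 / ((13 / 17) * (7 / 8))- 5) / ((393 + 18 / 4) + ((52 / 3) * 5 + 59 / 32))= -1022880 / 4245787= -0.24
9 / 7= 1.29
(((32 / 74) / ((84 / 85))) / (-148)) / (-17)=5 / 28749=0.00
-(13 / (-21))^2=-169 / 441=-0.38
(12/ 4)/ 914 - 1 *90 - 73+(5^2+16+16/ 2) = -104193/ 914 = -114.00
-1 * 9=-9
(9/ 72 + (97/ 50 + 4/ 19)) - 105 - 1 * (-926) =3128447/ 3800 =823.28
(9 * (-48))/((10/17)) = -3672/5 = -734.40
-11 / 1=-11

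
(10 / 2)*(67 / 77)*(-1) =-335 / 77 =-4.35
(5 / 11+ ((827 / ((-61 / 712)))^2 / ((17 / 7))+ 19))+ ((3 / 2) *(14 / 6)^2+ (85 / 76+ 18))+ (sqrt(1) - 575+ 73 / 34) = 38366705.72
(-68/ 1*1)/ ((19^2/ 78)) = -14.69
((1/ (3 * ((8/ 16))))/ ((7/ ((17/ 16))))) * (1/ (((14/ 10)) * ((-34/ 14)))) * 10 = -25/ 84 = -0.30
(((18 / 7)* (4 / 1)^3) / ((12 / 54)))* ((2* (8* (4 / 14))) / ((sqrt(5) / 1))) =165888* sqrt(5) / 245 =1514.03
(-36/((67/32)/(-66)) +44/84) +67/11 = 17665768/15477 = 1141.42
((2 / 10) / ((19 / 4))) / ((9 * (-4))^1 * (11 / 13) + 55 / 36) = -1872 / 1286395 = -0.00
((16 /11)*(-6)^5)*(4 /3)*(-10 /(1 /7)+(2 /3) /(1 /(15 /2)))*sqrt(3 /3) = 10782720 /11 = 980247.27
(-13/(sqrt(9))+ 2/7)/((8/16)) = -8.10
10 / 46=5 / 23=0.22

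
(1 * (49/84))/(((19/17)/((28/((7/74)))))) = 154.49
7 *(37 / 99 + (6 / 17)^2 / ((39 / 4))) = 1006327 / 371943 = 2.71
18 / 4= 9 / 2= 4.50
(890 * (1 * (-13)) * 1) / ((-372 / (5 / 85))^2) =-5785 / 19996488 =-0.00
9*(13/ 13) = 9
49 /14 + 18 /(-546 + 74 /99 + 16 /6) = 46556 /13429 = 3.47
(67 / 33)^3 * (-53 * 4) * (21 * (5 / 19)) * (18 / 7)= -25213.24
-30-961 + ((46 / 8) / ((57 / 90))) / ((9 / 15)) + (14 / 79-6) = -2947037 / 3002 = -981.69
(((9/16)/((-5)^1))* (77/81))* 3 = -77/240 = -0.32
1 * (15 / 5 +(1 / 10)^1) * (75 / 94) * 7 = 3255 / 188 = 17.31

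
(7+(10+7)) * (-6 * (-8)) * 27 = 31104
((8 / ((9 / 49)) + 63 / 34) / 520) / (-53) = -2779 / 1686672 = -0.00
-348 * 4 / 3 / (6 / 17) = -3944 / 3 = -1314.67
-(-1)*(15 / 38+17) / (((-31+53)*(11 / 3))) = 1983 / 9196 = 0.22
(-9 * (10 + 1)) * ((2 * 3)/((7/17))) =-10098/7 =-1442.57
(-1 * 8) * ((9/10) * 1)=-36/5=-7.20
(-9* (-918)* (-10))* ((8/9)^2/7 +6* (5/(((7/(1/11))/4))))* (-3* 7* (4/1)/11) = 1054460.83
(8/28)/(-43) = -2/301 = -0.01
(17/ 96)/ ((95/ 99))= 561/ 3040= 0.18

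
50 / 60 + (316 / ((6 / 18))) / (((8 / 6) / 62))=264497 / 6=44082.83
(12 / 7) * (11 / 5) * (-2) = -264 / 35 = -7.54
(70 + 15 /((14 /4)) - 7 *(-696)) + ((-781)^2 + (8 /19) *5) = 81782949 /133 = 614909.39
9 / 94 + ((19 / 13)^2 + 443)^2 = 531969943545 / 2684734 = 198146.24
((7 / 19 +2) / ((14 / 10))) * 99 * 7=22275 / 19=1172.37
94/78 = 47/39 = 1.21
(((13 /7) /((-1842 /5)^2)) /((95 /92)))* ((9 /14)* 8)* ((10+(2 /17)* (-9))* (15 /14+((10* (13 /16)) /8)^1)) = 82225 /64654814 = 0.00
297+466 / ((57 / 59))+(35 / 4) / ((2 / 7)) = 369349 / 456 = 809.98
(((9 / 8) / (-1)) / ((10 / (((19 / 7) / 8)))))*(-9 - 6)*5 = 2.86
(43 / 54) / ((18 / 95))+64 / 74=182249 / 35964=5.07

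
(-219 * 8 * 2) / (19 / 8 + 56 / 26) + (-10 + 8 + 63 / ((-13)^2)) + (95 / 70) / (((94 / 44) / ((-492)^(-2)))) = -1638330115060411 / 2113063072848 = -775.33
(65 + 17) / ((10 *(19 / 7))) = 3.02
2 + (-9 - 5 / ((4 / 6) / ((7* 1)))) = -119 / 2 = -59.50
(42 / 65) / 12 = 7 / 130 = 0.05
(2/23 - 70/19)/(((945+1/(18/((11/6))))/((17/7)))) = -2886192/312235189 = -0.01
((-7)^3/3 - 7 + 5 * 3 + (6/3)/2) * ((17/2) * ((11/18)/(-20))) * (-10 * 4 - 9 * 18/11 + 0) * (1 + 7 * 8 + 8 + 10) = -2021215/18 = -112289.72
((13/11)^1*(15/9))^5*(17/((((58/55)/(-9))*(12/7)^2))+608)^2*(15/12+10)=57745492359604359375/554778177536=104087533.90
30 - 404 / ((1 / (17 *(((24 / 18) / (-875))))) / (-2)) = 23806 / 2625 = 9.07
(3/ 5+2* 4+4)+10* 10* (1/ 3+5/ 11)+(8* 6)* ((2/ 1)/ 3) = 20359/ 165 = 123.39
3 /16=0.19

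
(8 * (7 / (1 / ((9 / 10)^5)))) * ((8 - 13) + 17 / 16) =-26040609 / 200000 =-130.20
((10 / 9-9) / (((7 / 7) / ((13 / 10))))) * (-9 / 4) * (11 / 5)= 10153 / 200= 50.76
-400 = -400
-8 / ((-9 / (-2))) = -16 / 9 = -1.78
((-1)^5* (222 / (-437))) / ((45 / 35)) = 518 / 1311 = 0.40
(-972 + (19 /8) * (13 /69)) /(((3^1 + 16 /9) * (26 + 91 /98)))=-388353 /51428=-7.55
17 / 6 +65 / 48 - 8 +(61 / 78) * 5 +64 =39997 / 624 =64.10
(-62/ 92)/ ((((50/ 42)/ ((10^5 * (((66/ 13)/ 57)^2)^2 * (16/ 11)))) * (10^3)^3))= -6931848/ 1337628997859375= -0.00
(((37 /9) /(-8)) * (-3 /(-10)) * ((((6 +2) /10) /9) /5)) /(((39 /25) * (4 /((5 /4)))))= -37 /67392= -0.00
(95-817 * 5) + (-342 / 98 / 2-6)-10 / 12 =-3998.58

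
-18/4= -9/2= -4.50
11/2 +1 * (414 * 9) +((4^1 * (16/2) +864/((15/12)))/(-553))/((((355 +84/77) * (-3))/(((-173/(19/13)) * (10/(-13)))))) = 921467395483/246935514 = 3731.61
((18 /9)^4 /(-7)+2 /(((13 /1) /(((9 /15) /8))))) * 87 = -360093 /1820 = -197.85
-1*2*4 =-8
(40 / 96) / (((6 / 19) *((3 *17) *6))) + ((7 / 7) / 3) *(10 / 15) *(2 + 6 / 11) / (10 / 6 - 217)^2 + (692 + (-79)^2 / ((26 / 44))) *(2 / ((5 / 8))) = 3481457959519117 / 96675424560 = 36011.82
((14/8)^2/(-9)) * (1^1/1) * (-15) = 245/48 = 5.10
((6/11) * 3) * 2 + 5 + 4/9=8.72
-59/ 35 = -1.69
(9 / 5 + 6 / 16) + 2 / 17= 2.29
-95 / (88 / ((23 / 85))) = -437 / 1496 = -0.29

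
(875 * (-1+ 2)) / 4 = 875 / 4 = 218.75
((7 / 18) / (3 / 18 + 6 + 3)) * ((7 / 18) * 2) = 49 / 1485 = 0.03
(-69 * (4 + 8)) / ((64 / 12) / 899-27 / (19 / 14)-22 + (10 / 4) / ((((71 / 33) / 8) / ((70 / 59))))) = 1931912343 / 72003211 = 26.83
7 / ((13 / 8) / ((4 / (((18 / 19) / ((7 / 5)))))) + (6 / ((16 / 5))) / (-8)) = 172.71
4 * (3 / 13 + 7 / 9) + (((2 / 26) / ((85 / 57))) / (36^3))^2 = 1191387908505961 / 295322850201600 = 4.03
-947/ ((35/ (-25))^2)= -23675/ 49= -483.16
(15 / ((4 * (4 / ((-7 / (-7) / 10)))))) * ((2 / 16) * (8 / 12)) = 1 / 128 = 0.01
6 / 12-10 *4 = -79 / 2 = -39.50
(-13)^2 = 169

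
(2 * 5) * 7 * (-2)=-140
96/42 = 16/7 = 2.29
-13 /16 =-0.81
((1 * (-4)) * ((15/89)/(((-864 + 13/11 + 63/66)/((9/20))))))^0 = 1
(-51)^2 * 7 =18207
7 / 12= 0.58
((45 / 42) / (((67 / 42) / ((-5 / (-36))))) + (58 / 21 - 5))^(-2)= 31674384 / 145709041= 0.22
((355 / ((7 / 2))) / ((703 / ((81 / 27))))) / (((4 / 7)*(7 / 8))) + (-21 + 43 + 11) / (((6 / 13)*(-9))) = -627023 / 88578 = -7.08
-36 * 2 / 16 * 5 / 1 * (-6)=135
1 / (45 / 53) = 53 / 45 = 1.18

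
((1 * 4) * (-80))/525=-64/105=-0.61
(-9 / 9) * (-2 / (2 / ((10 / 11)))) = 10 / 11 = 0.91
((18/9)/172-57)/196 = -4901/16856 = -0.29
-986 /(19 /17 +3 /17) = -8381 /11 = -761.91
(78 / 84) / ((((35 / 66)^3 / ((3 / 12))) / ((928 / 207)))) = 48171552 / 6902875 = 6.98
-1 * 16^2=-256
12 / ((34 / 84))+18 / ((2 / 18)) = 3258 / 17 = 191.65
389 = 389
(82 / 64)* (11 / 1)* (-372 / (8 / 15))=-629145 / 64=-9830.39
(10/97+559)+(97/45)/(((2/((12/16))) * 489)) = 3182401849/5691960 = 559.10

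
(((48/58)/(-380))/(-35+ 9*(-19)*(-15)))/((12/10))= -1/1394030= -0.00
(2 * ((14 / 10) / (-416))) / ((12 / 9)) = -21 / 4160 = -0.01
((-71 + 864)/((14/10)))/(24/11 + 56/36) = 78507/518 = 151.56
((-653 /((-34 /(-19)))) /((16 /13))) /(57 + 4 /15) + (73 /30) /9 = -309557971 /63084960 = -4.91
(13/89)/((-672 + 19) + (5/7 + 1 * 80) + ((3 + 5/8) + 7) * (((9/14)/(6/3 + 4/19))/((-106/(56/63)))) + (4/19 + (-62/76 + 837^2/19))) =15395016/3825807232591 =0.00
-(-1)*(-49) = -49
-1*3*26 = -78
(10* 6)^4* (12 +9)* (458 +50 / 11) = 1384750080000 / 11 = 125886370909.09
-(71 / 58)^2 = -5041 / 3364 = -1.50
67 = 67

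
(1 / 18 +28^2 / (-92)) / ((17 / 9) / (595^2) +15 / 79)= -5766338375 / 129326884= -44.59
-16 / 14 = -8 / 7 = -1.14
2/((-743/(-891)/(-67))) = -119394/743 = -160.69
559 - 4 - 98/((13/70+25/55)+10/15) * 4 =770025/3019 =255.06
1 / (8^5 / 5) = 5 / 32768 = 0.00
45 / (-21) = -15 / 7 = -2.14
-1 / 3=-0.33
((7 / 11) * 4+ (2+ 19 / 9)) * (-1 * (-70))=46130 / 99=465.96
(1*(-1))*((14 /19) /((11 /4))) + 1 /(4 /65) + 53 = 57669 /836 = 68.98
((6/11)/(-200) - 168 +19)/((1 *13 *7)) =-163903/100100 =-1.64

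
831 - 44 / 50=20753 / 25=830.12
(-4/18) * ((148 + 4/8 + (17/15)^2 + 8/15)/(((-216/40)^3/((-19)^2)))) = 122095615/1594323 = 76.58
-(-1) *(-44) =-44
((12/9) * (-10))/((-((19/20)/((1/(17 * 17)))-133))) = 0.09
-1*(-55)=55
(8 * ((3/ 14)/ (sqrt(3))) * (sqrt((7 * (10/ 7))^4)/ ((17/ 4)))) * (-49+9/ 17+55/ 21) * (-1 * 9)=78571200 * sqrt(3)/ 14161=9610.15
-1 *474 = -474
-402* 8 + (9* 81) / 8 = -24999 / 8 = -3124.88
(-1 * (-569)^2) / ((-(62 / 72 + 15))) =11655396 / 571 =20412.25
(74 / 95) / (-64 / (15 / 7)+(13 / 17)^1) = -3774 / 140999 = -0.03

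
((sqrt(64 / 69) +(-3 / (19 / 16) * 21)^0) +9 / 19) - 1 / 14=8 * sqrt(69) / 69 +373 / 266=2.37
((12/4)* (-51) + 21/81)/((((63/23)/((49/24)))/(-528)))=14607208/243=60111.97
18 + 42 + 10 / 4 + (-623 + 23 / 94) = -26332 / 47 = -560.26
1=1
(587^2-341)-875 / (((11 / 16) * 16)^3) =458166593 / 1331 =344227.34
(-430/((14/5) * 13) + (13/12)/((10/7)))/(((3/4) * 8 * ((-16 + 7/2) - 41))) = 120719/3505320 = 0.03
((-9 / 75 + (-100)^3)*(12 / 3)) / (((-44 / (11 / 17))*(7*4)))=3571429 / 1700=2100.84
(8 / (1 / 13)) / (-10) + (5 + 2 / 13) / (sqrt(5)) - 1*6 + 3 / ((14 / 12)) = -484 / 35 + 67*sqrt(5) / 65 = -11.52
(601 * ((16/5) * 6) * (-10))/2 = -57696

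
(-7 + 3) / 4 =-1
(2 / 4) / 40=1 / 80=0.01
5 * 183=915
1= 1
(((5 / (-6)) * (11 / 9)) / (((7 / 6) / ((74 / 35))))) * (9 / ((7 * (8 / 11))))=-4477 / 1372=-3.26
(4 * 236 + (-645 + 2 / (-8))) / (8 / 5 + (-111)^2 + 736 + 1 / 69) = 412275 / 18020888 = 0.02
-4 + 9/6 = -5/2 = -2.50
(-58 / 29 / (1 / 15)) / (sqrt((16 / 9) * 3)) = -12.99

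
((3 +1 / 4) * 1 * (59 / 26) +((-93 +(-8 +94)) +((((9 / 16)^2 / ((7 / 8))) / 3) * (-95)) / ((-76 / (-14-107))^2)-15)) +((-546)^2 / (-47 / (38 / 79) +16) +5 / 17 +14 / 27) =-13268106824551 / 3594447360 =-3691.28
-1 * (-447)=447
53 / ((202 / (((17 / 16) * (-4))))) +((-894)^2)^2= 516132772425467 / 808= 638778183694.88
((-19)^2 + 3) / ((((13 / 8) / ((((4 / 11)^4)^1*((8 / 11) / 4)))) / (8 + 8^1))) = 1835008 / 161051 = 11.39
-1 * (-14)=14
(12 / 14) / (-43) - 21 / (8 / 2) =-6345 / 1204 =-5.27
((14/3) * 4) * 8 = 448/3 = 149.33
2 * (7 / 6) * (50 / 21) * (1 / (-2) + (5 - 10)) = -275 / 9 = -30.56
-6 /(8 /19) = -57 /4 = -14.25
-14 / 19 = -0.74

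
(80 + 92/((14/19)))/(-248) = -717/868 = -0.83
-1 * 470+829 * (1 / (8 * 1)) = -2931 / 8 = -366.38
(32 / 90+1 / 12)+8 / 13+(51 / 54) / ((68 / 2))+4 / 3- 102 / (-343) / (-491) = 26434211 / 10946845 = 2.41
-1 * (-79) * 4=316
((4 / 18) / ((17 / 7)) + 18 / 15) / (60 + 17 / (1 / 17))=0.00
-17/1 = -17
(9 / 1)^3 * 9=6561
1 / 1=1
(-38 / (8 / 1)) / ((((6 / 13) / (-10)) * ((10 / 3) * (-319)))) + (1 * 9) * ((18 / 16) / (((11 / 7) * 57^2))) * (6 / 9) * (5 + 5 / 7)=-82207 / 921272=-0.09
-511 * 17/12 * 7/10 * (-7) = 425663/120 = 3547.19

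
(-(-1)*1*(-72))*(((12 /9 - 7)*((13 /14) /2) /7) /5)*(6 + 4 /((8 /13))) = 3315 /49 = 67.65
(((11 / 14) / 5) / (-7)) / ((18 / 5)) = -11 / 1764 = -0.01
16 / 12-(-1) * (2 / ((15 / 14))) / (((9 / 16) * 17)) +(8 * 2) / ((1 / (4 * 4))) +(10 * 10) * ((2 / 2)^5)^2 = 820528 / 2295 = 357.53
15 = 15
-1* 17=-17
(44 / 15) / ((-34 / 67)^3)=-22.45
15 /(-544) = -15 /544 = -0.03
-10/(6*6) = -5/18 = -0.28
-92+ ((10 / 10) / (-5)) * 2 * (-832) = 1204 / 5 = 240.80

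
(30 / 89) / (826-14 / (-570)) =8550 / 20952113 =0.00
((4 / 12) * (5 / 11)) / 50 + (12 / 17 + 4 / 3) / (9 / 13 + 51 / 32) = 0.90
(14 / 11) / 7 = 0.18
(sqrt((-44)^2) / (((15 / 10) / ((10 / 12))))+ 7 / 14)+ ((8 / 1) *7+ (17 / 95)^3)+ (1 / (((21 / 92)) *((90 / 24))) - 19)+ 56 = 12868274513 / 108029250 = 119.12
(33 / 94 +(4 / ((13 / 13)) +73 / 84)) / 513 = 0.01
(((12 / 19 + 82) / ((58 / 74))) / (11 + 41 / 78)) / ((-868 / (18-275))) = 291118035 / 107490733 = 2.71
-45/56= -0.80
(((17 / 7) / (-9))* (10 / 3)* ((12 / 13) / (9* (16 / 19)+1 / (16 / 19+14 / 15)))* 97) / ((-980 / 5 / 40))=2.02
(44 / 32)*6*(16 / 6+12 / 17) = 473 / 17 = 27.82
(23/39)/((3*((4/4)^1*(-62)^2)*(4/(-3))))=-23/599664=-0.00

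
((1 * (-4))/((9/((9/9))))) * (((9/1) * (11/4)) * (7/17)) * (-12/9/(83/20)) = 6160/4233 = 1.46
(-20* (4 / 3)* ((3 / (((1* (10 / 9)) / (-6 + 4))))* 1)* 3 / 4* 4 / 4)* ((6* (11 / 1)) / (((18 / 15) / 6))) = 35640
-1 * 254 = -254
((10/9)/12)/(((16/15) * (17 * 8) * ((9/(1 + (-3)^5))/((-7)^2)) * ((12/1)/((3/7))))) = -21175/705024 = -0.03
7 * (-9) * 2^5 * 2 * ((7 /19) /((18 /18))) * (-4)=112896 /19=5941.89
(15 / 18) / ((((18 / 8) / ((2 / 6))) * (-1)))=-10 / 81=-0.12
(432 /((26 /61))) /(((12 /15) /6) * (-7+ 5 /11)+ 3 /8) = -1932480 /949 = -2036.33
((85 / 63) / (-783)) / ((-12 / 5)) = 425 / 591948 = 0.00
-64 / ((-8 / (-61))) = -488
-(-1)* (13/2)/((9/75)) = 325/6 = 54.17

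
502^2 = 252004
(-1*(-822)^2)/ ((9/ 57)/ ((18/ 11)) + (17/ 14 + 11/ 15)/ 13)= -4380966135/ 1597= -2743247.42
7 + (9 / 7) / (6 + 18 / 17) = 2011 / 280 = 7.18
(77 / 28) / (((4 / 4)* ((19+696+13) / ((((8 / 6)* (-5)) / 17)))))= -55 / 37128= -0.00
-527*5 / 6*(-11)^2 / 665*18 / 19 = -191301 / 2527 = -75.70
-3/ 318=-1/ 106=-0.01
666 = 666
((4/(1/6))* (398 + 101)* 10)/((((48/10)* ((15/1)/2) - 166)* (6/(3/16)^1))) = -1497/52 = -28.79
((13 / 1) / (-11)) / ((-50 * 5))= 13 / 2750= 0.00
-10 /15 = -2 /3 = -0.67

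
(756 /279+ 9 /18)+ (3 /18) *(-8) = 349 /186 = 1.88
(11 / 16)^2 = 121 / 256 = 0.47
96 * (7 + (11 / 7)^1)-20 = 5620 / 7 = 802.86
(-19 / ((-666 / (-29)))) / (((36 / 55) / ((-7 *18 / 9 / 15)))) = 42427 / 35964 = 1.18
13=13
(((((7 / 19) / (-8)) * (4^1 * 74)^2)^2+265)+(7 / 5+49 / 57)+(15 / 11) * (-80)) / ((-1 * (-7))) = 138539327023 / 59565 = 2325851.20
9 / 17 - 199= -3374 / 17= -198.47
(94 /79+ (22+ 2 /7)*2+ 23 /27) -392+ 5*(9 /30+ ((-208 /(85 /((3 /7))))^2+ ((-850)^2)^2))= 788370718389351135881 /302054130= 2610031249661.61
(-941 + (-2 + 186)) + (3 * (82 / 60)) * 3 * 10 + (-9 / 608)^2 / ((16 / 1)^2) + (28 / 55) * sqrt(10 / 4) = -59997945775 / 94633984 + 14 * sqrt(10) / 55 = -633.20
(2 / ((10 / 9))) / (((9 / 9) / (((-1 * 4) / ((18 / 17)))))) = -6.80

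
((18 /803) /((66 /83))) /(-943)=-249 /8329519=-0.00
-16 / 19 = -0.84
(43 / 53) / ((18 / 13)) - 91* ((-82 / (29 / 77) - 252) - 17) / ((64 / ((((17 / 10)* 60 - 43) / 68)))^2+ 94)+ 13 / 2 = 309333547505 / 20501695638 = 15.09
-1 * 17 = -17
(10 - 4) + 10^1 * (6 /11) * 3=246 /11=22.36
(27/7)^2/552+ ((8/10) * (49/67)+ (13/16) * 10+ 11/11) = 14704663/1510180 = 9.74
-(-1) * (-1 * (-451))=451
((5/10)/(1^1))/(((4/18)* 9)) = 1/4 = 0.25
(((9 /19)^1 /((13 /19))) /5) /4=9 /260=0.03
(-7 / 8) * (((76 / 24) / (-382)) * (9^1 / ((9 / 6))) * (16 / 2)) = 133 / 382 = 0.35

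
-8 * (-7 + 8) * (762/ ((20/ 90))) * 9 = -246888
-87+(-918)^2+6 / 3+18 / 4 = 1685287 / 2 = 842643.50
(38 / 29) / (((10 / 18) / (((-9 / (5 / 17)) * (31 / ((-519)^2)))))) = -180234 / 21698525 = -0.01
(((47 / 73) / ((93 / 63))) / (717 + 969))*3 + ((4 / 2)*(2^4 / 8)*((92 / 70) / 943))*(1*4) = 42114137 / 1825041610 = 0.02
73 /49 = 1.49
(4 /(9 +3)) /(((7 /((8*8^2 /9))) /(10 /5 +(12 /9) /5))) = 17408 /2835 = 6.14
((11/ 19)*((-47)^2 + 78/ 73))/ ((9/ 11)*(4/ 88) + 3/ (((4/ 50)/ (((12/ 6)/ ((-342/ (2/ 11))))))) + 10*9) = 1288421310/ 90623879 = 14.22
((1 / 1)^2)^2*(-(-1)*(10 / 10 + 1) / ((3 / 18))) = 12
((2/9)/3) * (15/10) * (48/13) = 16/39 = 0.41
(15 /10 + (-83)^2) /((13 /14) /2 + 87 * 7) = 192934 /17065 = 11.31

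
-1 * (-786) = 786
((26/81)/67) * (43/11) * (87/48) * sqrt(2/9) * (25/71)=405275 * sqrt(2)/101723688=0.01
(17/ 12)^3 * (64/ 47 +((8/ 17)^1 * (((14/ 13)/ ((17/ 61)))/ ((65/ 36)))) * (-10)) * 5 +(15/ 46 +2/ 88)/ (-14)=-376293981013/ 3038483448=-123.84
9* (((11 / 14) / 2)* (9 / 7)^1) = 891 / 196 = 4.55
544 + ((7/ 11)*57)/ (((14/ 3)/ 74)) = 12311/ 11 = 1119.18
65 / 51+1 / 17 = 1.33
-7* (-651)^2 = -2966607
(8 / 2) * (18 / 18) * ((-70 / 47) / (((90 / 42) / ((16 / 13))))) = -6272 / 1833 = -3.42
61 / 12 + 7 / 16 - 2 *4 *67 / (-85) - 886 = -3566627 / 4080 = -874.17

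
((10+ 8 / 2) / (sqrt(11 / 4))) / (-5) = -28 * sqrt(11) / 55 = -1.69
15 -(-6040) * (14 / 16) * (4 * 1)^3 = 338255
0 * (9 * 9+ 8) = 0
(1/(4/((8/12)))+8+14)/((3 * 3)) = 133/54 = 2.46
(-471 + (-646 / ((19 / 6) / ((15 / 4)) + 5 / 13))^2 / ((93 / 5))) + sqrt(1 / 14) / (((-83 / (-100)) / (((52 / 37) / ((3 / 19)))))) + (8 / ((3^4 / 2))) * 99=49400 * sqrt(14) / 64491 + 2077126732667 / 144232119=14404.14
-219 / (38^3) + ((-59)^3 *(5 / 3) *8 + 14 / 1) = -2738372.67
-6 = -6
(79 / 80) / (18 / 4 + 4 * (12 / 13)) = 1027 / 8520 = 0.12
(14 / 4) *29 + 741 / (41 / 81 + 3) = 88847 / 284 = 312.84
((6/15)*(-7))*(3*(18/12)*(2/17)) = -126/85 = -1.48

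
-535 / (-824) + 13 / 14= 9101 / 5768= 1.58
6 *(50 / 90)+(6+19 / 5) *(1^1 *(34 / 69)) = 2816 / 345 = 8.16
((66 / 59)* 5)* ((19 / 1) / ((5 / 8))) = 10032 / 59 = 170.03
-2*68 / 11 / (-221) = 8 / 143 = 0.06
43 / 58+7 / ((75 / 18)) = 3511 / 1450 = 2.42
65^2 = 4225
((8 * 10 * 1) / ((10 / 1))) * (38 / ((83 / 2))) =608 / 83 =7.33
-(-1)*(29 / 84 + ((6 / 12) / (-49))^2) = 0.35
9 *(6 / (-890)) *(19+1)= -108 / 89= -1.21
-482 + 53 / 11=-477.18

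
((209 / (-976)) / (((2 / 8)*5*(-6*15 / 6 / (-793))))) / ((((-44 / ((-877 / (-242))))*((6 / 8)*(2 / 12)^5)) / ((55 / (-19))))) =-22387.42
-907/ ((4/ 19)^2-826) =1.10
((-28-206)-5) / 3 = -239 / 3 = -79.67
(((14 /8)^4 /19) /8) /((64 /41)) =98441 /2490368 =0.04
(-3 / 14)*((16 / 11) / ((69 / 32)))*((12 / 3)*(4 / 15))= -4096 / 26565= -0.15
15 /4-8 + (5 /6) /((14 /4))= -337 /84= -4.01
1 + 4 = 5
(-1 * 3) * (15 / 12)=-15 / 4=-3.75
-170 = -170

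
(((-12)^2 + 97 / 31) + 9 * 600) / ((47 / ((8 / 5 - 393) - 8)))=-343406117 / 7285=-47138.79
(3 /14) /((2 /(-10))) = -15 /14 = -1.07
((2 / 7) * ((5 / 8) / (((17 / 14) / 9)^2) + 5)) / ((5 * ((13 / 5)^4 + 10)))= 2841875 / 70422653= 0.04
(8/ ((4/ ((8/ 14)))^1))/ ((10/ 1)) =4/ 35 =0.11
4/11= 0.36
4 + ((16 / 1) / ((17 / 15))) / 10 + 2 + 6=228 / 17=13.41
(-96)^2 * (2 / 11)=18432 / 11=1675.64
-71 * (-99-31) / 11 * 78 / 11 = 719940 / 121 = 5949.92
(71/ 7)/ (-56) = -71/ 392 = -0.18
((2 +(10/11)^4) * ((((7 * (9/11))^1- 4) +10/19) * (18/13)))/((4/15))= 1248872985/39779597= 31.39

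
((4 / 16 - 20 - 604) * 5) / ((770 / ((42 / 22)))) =-7485 / 968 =-7.73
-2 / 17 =-0.12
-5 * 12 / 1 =-60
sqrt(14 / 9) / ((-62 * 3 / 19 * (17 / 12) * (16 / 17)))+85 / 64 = 85 / 64 - 19 * sqrt(14) / 744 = 1.23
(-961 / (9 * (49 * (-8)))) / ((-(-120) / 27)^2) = 8649 / 627200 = 0.01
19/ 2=9.50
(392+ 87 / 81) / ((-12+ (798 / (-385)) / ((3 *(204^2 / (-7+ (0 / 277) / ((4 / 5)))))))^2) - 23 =-3822958527004607 / 188599326523609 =-20.27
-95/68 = -1.40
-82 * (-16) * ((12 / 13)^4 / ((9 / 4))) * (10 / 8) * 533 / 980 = 287.82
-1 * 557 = -557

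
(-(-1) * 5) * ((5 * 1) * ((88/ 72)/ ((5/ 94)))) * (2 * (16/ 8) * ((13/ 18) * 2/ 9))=268840/ 729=368.78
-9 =-9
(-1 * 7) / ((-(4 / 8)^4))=112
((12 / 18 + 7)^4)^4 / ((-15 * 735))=-6132610415680998648961 / 474590099025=-12921909724.37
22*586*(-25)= -322300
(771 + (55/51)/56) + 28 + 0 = 2281999/2856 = 799.02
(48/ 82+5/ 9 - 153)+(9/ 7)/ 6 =-783397/ 5166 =-151.64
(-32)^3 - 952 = -33720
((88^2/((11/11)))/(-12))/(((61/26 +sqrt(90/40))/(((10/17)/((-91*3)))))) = 1936/5355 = 0.36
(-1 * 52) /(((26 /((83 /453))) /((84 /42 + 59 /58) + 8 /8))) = -19339 /13137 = -1.47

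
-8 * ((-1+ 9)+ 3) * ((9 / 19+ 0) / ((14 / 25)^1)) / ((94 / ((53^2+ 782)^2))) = -10211428.72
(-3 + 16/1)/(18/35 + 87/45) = 5.31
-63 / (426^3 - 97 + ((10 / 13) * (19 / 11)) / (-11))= -99099 / 121606551877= -0.00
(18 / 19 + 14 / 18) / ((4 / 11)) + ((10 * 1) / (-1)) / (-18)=5.30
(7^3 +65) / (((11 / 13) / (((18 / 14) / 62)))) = 23868 / 2387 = 10.00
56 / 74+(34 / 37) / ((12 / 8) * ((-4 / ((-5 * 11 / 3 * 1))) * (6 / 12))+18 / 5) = 7666 / 7659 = 1.00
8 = 8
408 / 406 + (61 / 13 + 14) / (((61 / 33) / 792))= 1289424516 / 160979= 8009.89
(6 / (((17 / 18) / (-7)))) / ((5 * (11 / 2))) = -1512 / 935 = -1.62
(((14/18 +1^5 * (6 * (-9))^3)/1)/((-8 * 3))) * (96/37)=5668676/333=17023.05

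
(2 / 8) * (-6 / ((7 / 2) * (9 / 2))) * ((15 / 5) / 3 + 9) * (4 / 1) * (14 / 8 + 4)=-460 / 21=-21.90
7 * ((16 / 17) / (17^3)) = 112 / 83521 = 0.00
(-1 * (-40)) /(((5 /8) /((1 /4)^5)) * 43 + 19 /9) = 360 /247699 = 0.00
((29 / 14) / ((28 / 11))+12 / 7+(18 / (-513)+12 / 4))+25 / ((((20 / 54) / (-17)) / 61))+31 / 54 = -14074997201 / 201096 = -69991.43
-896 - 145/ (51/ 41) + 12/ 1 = -51029/ 51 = -1000.57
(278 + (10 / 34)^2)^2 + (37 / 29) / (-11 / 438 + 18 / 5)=1466431595151879 / 18962691361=77332.46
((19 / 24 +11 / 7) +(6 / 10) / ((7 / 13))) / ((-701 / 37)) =-0.18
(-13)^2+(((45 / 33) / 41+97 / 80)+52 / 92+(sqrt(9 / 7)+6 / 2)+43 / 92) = 3 * sqrt(7) / 7+144623161 / 829840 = 175.41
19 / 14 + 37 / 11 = 727 / 154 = 4.72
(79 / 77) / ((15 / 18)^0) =79 / 77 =1.03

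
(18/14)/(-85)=-9/595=-0.02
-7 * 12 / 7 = -12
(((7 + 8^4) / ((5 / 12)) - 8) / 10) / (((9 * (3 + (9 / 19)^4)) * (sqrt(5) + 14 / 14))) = -1602817979 / 178885800 + 1602817979 * sqrt(5) / 178885800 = 11.08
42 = 42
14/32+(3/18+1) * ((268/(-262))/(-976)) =21035/47946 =0.44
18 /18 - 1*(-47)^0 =0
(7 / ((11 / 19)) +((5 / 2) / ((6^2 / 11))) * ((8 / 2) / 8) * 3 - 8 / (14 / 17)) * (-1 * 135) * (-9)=5272695 / 1232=4279.78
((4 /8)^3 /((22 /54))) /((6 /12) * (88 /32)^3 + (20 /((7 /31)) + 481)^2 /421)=8911728 /22683835141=0.00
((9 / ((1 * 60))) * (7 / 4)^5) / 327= 16807 / 2232320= 0.01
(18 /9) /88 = 1 /44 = 0.02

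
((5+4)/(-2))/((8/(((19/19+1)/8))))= -9/64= -0.14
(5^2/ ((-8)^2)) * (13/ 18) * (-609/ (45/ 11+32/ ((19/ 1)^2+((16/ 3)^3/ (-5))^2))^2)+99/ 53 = -8.27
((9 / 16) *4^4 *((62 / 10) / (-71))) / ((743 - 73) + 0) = -2232 / 118925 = -0.02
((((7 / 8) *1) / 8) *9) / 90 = 7 / 640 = 0.01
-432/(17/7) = -3024/17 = -177.88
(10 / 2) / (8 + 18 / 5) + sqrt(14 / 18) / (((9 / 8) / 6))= 25 / 58 + 16 * sqrt(7) / 9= 5.13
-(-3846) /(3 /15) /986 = 9615 /493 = 19.50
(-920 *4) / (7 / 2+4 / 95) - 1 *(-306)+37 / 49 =-24144937 / 32977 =-732.18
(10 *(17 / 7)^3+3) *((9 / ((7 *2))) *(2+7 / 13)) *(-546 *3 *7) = -134075007 / 49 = -2736224.63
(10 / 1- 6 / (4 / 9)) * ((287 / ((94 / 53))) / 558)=-106477 / 104904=-1.01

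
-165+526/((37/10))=-845/37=-22.84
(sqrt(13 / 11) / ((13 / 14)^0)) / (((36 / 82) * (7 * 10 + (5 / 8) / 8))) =1312 * sqrt(143) / 444015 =0.04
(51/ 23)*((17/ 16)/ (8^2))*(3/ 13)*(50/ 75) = 867/ 153088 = 0.01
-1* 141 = -141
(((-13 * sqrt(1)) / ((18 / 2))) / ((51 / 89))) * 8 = -9256 / 459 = -20.17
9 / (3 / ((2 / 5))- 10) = -3.60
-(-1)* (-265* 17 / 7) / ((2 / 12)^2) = -162180 / 7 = -23168.57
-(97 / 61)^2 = -9409 / 3721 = -2.53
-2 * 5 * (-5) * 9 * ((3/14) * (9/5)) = 1215/7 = 173.57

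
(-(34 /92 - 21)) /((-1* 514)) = -949 /23644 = -0.04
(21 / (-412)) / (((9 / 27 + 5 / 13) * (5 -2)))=-39 / 1648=-0.02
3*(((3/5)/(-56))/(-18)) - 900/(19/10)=-5039981/10640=-473.68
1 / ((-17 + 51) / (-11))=-11 / 34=-0.32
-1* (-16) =16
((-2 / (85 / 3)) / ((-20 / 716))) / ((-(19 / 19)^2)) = -1074 / 425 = -2.53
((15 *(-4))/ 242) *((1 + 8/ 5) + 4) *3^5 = -4374/ 11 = -397.64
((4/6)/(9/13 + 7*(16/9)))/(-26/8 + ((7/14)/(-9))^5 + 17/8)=-147386304/3267300805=-0.05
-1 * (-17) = 17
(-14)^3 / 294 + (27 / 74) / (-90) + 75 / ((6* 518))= -36182 / 3885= -9.31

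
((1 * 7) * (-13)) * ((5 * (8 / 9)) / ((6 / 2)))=-3640 / 27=-134.81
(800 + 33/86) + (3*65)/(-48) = 547869/688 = 796.32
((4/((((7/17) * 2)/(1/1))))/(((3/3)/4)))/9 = 2.16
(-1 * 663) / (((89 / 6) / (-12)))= 47736 / 89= 536.36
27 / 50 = 0.54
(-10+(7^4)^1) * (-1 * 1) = -2391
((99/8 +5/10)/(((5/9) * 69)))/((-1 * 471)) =-103/144440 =-0.00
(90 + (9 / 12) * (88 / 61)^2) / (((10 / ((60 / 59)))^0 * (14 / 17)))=2895933 / 26047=111.18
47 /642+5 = 3257 /642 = 5.07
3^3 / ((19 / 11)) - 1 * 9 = 126 / 19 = 6.63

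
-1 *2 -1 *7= -9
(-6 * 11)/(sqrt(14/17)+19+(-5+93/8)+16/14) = -31395056/12718371+68992 * sqrt(238)/12718371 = -2.38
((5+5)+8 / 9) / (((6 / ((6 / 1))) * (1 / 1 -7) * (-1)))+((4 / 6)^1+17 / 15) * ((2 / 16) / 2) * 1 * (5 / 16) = 12787 / 6912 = 1.85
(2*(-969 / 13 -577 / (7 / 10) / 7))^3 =-56883227.58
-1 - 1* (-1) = 0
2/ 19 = 0.11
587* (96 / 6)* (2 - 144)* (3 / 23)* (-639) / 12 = 213052824 / 23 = 9263166.26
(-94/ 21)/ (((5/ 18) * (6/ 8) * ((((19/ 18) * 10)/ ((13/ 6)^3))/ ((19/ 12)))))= -103259/ 3150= -32.78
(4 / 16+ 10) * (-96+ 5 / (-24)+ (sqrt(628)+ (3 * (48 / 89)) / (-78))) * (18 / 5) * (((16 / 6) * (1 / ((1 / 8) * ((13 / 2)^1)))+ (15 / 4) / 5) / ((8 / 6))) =-206731509663 / 19252480+ 232101 * sqrt(157) / 1040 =-7941.55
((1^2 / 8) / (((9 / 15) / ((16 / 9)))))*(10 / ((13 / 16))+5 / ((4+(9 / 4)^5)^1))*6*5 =67798400 / 492531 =137.65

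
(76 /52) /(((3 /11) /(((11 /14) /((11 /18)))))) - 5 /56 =4951 /728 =6.80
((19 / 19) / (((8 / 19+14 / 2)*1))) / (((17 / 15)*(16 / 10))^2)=35625 / 869312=0.04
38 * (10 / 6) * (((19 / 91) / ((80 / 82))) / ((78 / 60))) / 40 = 14801 / 56784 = 0.26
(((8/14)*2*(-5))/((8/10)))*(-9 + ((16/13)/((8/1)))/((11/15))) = 62850/1001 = 62.79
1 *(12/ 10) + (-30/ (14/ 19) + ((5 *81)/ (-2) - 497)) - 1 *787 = -106821/ 70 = -1526.01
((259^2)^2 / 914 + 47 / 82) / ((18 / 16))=737977217920 / 168633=4376232.52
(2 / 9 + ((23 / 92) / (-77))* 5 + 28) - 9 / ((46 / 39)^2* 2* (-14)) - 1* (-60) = 518732023 / 5865552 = 88.44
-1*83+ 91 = 8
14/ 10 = 1.40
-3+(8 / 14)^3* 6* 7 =237 / 49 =4.84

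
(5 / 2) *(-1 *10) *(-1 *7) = 175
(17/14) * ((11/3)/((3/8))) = 748/63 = 11.87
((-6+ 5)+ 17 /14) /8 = 3 /112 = 0.03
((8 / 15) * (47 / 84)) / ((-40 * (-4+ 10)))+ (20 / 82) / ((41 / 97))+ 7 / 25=54378697 / 63541800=0.86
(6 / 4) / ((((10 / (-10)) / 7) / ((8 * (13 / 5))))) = -1092 / 5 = -218.40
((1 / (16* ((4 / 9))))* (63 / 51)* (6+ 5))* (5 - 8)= -6237 / 1088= -5.73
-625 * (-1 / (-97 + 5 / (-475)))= -59375 / 9216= -6.44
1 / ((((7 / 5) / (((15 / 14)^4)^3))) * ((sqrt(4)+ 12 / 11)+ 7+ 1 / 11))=0.16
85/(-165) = -17/33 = -0.52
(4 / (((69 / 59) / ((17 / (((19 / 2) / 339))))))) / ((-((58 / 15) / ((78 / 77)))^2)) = -310299514200 / 2179008293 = -142.40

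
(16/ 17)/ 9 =0.10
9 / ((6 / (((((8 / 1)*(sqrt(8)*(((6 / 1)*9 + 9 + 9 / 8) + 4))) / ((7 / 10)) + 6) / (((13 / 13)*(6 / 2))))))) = 3 + 5450*sqrt(2) / 7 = 1104.07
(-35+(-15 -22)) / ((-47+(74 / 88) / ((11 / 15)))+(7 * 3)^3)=-0.01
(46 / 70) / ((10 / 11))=253 / 350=0.72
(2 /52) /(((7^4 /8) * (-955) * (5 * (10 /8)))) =-16 /745210375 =-0.00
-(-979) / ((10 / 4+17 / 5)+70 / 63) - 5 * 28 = -230 / 631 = -0.36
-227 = -227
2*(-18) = -36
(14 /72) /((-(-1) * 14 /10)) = 5 /36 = 0.14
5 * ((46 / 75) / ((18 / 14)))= 322 / 135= 2.39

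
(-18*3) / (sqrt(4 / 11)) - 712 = -801.55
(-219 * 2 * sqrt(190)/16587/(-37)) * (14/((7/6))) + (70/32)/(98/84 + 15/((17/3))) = 584 * sqrt(190)/68191 + 1785/3112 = 0.69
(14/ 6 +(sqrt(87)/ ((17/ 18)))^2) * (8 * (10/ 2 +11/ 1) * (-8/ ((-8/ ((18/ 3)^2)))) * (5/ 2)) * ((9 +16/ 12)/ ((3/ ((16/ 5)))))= 10994470912/ 867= 12681050.65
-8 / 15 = -0.53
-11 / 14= -0.79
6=6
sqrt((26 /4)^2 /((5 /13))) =10.48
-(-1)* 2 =2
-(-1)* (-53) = -53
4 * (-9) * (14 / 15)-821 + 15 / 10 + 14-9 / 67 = -562287 / 670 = -839.23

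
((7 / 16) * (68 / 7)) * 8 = 34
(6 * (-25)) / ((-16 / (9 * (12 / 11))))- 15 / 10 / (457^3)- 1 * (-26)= 123934024894 / 1049883923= 118.05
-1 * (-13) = 13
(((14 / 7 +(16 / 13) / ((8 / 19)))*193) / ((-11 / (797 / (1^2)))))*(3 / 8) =-3691704 / 143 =-25816.11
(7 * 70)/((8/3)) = 735/4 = 183.75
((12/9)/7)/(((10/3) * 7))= 2/245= 0.01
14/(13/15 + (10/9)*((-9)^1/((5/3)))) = -30/11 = -2.73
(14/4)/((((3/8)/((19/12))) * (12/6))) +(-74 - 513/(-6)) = 170/9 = 18.89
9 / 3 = 3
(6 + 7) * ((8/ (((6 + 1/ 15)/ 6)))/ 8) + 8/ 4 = 104/ 7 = 14.86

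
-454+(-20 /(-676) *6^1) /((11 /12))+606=152.19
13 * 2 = 26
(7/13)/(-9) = -7/117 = -0.06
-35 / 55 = -7 / 11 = -0.64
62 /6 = 31 /3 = 10.33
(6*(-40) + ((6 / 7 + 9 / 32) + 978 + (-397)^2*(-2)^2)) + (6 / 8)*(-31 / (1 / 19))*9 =140492663 / 224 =627199.39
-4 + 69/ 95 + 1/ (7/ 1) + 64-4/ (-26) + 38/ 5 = 593246/ 8645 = 68.62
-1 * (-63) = 63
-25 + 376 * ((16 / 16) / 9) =151 / 9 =16.78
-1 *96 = -96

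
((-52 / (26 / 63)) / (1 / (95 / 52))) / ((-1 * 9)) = 665 / 26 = 25.58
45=45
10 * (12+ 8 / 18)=1120 / 9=124.44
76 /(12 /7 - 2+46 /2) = 532 /159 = 3.35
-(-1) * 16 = 16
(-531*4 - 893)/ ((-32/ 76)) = 57323/ 8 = 7165.38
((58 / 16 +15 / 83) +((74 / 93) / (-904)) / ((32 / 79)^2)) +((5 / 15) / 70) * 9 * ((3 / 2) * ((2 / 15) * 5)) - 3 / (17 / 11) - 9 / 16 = 2847552631411 / 2125770608640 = 1.34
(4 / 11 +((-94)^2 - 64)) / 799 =96496 / 8789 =10.98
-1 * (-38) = 38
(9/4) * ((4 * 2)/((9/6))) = 12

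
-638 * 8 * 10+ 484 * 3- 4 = -49592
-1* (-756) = 756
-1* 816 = -816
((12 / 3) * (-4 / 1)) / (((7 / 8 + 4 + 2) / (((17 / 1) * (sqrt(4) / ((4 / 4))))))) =-4352 / 55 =-79.13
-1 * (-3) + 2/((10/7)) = 4.40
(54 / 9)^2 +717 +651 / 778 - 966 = -165063 / 778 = -212.16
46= 46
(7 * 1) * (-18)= -126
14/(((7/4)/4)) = 32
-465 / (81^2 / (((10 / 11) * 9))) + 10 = 25180 / 2673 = 9.42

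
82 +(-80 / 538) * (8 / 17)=374666 / 4573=81.93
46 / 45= 1.02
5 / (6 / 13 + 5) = 0.92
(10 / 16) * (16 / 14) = 5 / 7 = 0.71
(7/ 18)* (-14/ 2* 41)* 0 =0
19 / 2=9.50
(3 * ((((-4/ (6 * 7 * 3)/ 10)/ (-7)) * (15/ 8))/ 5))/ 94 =1/ 184240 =0.00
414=414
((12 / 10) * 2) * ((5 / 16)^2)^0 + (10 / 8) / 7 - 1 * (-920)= 129161 / 140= 922.58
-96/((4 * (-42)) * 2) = 2/7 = 0.29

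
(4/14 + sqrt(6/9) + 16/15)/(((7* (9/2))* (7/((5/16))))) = 0.00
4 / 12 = 0.33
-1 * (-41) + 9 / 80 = 3289 / 80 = 41.11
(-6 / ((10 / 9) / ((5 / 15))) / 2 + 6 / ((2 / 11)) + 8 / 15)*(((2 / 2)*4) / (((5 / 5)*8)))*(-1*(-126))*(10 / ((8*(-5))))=-513.98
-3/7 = -0.43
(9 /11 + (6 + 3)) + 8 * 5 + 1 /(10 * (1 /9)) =5579 /110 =50.72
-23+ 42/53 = -1177/53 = -22.21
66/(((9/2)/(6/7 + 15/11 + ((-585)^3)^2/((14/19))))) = 5584576230934593978/7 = 797796604419227711.14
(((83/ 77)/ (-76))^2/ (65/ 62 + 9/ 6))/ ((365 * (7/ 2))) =213559/ 3456182246440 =0.00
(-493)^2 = 243049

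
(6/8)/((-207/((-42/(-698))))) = -7/32108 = -0.00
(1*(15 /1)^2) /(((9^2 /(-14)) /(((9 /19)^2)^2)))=-255150 /130321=-1.96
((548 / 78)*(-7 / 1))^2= 3678724 / 1521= 2418.62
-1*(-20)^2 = -400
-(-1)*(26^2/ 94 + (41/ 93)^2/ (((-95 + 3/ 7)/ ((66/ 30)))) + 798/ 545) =1268802449057/ 146662217370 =8.65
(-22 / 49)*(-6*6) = 792 / 49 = 16.16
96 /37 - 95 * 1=-3419 /37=-92.41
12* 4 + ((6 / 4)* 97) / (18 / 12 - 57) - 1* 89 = -1614 / 37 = -43.62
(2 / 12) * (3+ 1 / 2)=0.58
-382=-382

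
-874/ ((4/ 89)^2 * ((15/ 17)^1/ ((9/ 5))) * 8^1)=-176535327/ 1600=-110334.58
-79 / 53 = -1.49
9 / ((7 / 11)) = 99 / 7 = 14.14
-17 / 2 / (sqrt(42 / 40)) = -17 * sqrt(105) / 21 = -8.30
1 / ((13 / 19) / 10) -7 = 7.62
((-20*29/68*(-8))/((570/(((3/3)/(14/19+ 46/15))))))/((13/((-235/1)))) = -34075/59891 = -0.57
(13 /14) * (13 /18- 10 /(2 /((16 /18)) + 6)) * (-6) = 1261 /462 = 2.73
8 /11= 0.73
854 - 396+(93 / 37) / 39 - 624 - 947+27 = -522335 / 481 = -1085.94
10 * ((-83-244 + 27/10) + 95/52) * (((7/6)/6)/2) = -586901/1872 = -313.52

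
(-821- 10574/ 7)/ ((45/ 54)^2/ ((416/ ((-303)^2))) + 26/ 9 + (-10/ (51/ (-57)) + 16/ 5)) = -20775980160/ 1519505659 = -13.67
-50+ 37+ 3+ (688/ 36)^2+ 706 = 85960/ 81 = 1061.23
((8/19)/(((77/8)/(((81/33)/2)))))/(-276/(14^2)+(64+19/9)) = 27216/32799833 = 0.00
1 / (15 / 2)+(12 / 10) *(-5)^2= 452 / 15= 30.13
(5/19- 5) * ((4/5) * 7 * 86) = -43344/19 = -2281.26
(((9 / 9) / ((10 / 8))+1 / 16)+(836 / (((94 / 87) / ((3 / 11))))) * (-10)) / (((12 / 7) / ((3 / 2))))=-1845.68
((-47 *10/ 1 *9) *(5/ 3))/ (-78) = 90.38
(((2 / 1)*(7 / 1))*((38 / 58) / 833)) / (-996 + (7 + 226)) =-38 / 2633113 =-0.00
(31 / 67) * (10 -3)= 217 / 67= 3.24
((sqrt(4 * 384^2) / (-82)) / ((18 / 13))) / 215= -832 / 26445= -0.03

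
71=71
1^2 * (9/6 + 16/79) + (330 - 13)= 318.70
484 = 484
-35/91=-5/13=-0.38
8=8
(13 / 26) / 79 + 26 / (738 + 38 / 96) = 232627 / 5599994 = 0.04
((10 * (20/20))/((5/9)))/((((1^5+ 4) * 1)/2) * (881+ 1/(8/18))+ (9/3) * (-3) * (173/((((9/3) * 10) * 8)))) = 1440/176131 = 0.01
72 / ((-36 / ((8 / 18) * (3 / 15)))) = -8 / 45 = -0.18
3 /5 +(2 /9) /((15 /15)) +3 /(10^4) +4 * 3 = 1154027 /90000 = 12.82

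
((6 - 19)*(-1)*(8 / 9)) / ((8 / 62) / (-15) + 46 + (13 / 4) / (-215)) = 2772640 / 11031549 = 0.25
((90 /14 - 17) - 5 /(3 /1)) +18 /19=-4505 /399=-11.29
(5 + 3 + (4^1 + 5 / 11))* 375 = 51375 / 11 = 4670.45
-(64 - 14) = -50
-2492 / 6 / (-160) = 623 / 240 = 2.60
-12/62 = -6/31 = -0.19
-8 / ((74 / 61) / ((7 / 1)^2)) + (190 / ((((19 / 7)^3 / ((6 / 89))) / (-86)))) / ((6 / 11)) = -504191184 / 1188773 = -424.13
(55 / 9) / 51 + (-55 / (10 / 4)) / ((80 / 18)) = -44341 / 9180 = -4.83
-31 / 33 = -0.94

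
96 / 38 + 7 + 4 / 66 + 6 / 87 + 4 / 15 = 300703 / 30305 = 9.92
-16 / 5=-3.20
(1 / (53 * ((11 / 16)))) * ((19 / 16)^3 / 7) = 6859 / 1044736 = 0.01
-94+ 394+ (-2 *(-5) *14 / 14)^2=400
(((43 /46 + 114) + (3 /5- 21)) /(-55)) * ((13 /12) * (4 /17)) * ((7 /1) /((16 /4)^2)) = -116389 /607200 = -0.19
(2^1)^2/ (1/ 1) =4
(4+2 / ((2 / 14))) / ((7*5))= 18 / 35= 0.51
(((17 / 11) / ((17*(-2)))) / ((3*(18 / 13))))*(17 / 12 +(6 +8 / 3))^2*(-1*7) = 7.79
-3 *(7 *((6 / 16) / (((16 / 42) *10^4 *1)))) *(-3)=3969 / 640000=0.01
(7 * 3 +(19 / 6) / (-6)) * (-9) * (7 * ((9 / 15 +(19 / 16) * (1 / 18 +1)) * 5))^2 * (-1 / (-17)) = -15132538729 / 331776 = -45610.71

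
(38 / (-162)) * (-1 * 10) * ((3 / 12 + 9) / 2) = 3515 / 324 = 10.85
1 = 1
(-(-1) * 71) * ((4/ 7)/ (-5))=-284/ 35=-8.11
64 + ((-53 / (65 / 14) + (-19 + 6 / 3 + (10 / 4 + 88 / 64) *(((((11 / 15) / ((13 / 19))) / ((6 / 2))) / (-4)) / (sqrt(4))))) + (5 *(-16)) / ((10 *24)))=1313329 / 37440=35.08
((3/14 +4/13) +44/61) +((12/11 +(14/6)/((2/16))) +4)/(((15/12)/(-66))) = -69562729/55510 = -1253.16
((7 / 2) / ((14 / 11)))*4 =11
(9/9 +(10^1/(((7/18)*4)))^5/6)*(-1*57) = -3507950373/33614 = -104359.80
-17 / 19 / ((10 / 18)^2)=-1377 / 475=-2.90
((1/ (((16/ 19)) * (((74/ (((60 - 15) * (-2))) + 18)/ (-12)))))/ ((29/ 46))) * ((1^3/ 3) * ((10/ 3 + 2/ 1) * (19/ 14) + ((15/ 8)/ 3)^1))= -8659155/ 2510704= -3.45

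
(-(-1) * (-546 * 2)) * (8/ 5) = -8736/ 5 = -1747.20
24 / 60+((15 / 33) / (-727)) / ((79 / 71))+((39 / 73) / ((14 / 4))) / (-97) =62294824247 / 156572983105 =0.40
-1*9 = -9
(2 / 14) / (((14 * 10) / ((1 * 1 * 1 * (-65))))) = -13 / 196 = -0.07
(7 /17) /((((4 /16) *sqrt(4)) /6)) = 84 /17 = 4.94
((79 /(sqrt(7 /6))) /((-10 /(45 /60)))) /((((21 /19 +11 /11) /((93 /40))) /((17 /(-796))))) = 7119243 * sqrt(42) /356608000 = 0.13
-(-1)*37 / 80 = 37 / 80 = 0.46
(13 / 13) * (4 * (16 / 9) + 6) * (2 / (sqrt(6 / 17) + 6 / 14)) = -28084 / 423 + 11564 * sqrt(102) / 1269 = 25.64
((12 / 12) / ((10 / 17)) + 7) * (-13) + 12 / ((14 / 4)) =-7677 / 70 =-109.67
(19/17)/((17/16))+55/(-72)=5993/20808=0.29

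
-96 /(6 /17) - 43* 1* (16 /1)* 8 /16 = -616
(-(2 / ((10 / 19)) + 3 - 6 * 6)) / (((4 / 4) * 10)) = 73 / 25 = 2.92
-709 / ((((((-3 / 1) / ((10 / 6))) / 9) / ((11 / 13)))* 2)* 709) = 55 / 26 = 2.12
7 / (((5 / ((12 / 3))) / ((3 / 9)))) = 28 / 15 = 1.87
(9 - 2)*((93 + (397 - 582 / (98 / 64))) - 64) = 2250 / 7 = 321.43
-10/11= -0.91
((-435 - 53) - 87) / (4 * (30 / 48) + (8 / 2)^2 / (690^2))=-136878750 / 595133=-230.00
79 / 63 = 1.25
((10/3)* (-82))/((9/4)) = -3280/27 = -121.48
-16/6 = -8/3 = -2.67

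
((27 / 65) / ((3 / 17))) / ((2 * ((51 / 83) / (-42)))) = -80.45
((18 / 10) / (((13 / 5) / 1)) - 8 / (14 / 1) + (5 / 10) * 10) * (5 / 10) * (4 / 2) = 5.12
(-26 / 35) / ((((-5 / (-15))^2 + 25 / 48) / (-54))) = 15552 / 245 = 63.48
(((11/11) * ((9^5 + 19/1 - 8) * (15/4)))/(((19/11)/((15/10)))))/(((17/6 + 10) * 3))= 4995.68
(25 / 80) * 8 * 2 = 5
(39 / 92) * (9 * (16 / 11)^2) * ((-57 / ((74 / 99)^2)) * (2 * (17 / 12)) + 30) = -7966753704 / 3809927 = -2091.05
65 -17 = 48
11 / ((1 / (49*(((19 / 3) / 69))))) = 10241 / 207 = 49.47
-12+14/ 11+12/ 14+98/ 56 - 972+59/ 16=-1202965/ 1232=-976.43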